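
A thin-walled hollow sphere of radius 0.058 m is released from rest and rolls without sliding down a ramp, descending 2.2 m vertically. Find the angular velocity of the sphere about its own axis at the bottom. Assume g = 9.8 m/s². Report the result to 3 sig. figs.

ω ≈ 87.7 rad/s

With I = (2/3)MR², the ratio k = I/(MR²) is 2/3.
Since it rolls without slipping, ω = v/R and KE = ½Mv² + ½Iω² = ½(1+k)Mv² = (5/6)Mv².
Energy conservation Mgh = ½(1+k)Mv² gives v = √(2gh/(1+k)) = √(2 × 9.8 × 2.2 / 1.667) = 5.086 m/s.
The angular speed follows from ω = v/R = 5.086/0.058 ≈ 87.7 rad/s.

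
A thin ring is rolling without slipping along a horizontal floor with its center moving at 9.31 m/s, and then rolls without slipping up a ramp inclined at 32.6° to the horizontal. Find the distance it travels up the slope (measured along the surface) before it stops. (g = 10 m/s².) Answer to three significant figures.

d ≈ 16.1 m

The moment of inertia is MR², giving k ≡ I/(MR²) = 1.
The rolling condition ω = v/R makes the rotational term ½I(v/R)² = ½kMv², so KE_total = ½(1+k)Mv² = Mv².
Setting this equal to Mgh gives the vertical rise h = (1+k)v₀²/(2g) = 2×9.31²/(2×10) = 8.668 m.
The distance along the slope is d = h/sinθ = 8.668/sin32.6° ≈ 16.1 m.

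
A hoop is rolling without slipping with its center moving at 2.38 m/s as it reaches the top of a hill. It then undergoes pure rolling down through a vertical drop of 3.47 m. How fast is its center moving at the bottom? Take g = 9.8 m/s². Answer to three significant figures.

With I = MR², the ratio k = I/(MR²) is 1.
Since it rolls without slipping, ω = v/R and KE = ½Mv² + ½Iω² = ½(1+k)Mv² = Mv².
Energy conservation: Mv₀² + Mgh = Mv², so v² = v₀² + 2gh/(1+k).
v = √(2.38² + 2×9.8×3.47/2) = √39.67 ≈ 6.30 m/s.

v ≈ 6.30 m/s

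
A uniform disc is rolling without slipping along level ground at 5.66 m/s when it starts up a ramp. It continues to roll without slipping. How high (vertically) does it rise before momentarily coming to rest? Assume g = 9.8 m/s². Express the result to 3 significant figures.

h ≈ 2.45 m

Here I = (1/2)MR², so the shape factor k = I/(MR²) = 0.5.
Rolling without slipping gives ω = v/R, so the total kinetic energy is ½Mv² + ½Iω² = ½(1+k)Mv² = (3/4)Mv².
All of this converts to potential energy at the highest point: (3/4)Mv₀² = Mgh.
Thus h = (1+k)v₀²/(2g) = 1.5 × 5.66² / (2 × 9.8) ≈ 2.45 m.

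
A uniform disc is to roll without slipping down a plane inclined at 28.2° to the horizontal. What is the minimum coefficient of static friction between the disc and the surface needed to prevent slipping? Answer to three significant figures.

With I = (1/2)MR², the ratio k = I/(MR²) is 0.5.
Along the incline Mg sinθ − f = Ma, and torque about the center fR = Iα = kMR²(a/R) gives f = kMa.
These give a = g sinθ/(1+k) and the required friction f = kMg sinθ/(1+k).
The normal force is N = Mg cosθ, so μ_min = f/N = k tanθ/(1+k).
μ_min = 0.5 × tan28.2° / 1.5 ≈ 0.179.

μ_min ≈ 0.179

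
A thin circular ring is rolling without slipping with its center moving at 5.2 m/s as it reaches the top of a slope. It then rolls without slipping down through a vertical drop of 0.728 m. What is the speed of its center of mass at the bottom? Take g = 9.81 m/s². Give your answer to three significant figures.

For this body I = MR², i.e. k = I/(MR²) = 1.
Rolling without slipping gives ω = v/R, so the total kinetic energy is ½Mv² + ½Iω² = ½(1+k)Mv² = Mv².
Energy conservation: Mv₀² + Mgh = Mv², so v² = v₀² + 2gh/(1+k).
v = √(5.2² + 2×9.81×0.728/2) = √34.18 ≈ 5.85 m/s.

v ≈ 5.85 m/s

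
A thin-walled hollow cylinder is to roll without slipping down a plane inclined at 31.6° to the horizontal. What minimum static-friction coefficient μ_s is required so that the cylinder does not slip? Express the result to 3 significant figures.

For this body I = MR², i.e. k = I/(MR²) = 1.
Translational: Mg sinθ − f = Ma. Rotational about the CM: fR = Iα = kMRa, so f = kMa.
These give a = g sinθ/(1+k) and the required friction f = kMg sinθ/(1+k).
The normal force is N = Mg cosθ, so μ_min = f/N = k tanθ/(1+k).
μ_min = 1 × tan31.6° / 2 ≈ 0.308.

μ_min ≈ 0.308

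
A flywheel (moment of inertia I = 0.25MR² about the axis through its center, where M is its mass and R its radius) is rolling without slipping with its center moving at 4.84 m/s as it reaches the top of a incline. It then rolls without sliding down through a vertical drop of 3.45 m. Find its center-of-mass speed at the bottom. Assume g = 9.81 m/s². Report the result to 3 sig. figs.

With I = 0.25MR², the ratio k = I/(MR²) is 0.25.
Since it rolls without slipping, ω = v/R and KE = ½Mv² + ½Iω² = ½(1+k)Mv² = (5/8)Mv².
Conserving energy between top and bottom: (5/8)Mv² = (5/8)Mv₀² + Mgh, hence v² = v₀² + 2gh/(1+k).
v = √(4.84² + 2×9.81×3.45/1.25) = √77.58 ≈ 8.81 m/s.

v ≈ 8.81 m/s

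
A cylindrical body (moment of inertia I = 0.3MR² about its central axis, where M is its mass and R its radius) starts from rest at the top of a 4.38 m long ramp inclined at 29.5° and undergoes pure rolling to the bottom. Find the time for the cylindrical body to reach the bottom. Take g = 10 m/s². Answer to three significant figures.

t ≈ 1.52 s

For this body I = 0.3MR², i.e. k = I/(MR²) = 0.3.
Along the incline Mg sinθ − f = Ma, and torque about the center fR = Iα = kMR²(a/R) gives f = kMa.
Hence a = g sinθ/(1+k) = 10×sin29.5°/1.3 = 3.788 m/s².
With constant a from rest, t = √(2L/a) = √(2·4.38/3.788) ≈ 1.52 s.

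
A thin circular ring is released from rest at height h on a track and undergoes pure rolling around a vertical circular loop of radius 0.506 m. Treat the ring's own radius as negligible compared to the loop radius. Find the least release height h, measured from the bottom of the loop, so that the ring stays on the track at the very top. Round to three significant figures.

Here I = MR², so the shape factor k = I/(MR²) = 1.
At the top, contact is just lost when gravity alone supplies the centripetal force: Mg = Mv_top²/r, i.e. v_top² = gr.
With ω = v/R, the kinetic energy at speed v is ½(1+k)Mv² = Mv².
Energy conservation from release (height h) to the top (height 2r): Mgh = Mg(2r) + M·gr.
Thus h_min = 2r + (1+k)r/2 = r(2 + 2/2) = 0.506 × 3 ≈ 1.52 m.

h_min ≈ 1.52 m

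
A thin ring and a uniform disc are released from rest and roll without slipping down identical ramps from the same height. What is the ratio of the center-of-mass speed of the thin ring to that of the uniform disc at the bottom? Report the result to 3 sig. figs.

Each satisfies Mgh = ½(1+k)Mv² with k = I/(MR²), so v ∝ 1/√(1+k).
For the thin ring k = 1; for the uniform disc k = 0.5.
v₁/v₂ = √((1+k₂)/(1+k₁)) = √(1.5/2) ≈ 0.866.

v_ratio ≈ 0.866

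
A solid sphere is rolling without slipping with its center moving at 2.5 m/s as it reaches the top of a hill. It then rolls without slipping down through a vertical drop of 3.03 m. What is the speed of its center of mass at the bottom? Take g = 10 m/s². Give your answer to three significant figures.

v ≈ 7.04 m/s

Here I = (2/5)MR², so the shape factor k = I/(MR²) = 0.4.
Rolling without slipping gives ω = v/R, so the total kinetic energy is ½Mv² + ½Iω² = ½(1+k)Mv² = (7/10)Mv².
Conserving energy between top and bottom: (7/10)Mv² = (7/10)Mv₀² + Mgh, hence v² = v₀² + 2gh/(1+k).
v = √(2.5² + 2×10×3.03/1.4) = √49.54 ≈ 7.04 m/s.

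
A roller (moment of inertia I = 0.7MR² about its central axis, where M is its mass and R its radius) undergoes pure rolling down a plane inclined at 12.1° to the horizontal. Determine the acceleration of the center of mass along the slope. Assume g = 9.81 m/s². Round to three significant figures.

a ≈ 1.21 m/s²

The moment of inertia is 0.7MR², giving k ≡ I/(MR²) = 0.7.
Newton's second law down the slope: Mg sinθ − f = Ma. The torque equation fR = Iα (with α = a/R) gives f = kMa.
Eliminating f: Mg sinθ = (1+k)Ma, so a = g sinθ/(1+k) = 9.81 × sin12.1° / 1.7 ≈ 1.21 m/s².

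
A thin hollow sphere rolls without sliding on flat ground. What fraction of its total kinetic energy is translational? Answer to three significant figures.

Here I = (2/3)MR², so the shape factor k = I/(MR²) = 2/3.
With ω = v/R, KE_trans = ½Mv² and KE_rot = ½Iω² = ½kMv², so KE_total = ½(1+k)Mv².
The translational fraction is therefore 1/(1+k) = 1/1.667 ≈ 0.600.

fraction ≈ 0.600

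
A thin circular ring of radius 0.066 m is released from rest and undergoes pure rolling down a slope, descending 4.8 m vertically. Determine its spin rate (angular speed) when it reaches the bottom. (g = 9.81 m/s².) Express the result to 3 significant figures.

For this body I = MR², i.e. k = I/(MR²) = 1.
The rolling condition ω = v/R makes the rotational term ½I(v/R)² = ½kMv², so KE_total = ½(1+k)Mv² = Mv².
Energy conservation Mgh = ½(1+k)Mv² gives v = √(2gh/(1+k)) = √(2 × 9.81 × 4.8 / 2) = 6.862 m/s.
Then ω = v/R = 6.862 / 0.066 ≈ 104 rad/s.

ω ≈ 104 rad/s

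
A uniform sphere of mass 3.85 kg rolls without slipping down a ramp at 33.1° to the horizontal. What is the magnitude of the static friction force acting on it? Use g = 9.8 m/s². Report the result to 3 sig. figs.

Here I = (2/5)MR², so the shape factor k = I/(MR²) = 0.4.
Translational: Mg sinθ − f = Ma. Rotational about the CM: fR = Iα = kMRa, so f = kMa.
Combining, a = g sinθ/(1+k) and f = kMa = kMg sinθ/(1+k).
f = 0.4 × 3.85 × 9.8 × sin33.1° / 1.4 ≈ 5.89 N.

f ≈ 5.89 N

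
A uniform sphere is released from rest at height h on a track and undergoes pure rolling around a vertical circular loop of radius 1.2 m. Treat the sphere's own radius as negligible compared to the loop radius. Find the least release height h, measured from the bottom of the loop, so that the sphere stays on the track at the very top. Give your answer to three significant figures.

h_min ≈ 3.24 m

With I = (2/5)MR², the ratio k = I/(MR²) is 0.4.
At the top, contact is just lost when gravity alone supplies the centripetal force: Mg = Mv_top²/r, i.e. v_top² = gr.
With ω = v/R, the kinetic energy at speed v is ½(1+k)Mv² = (7/10)Mv².
Energy conservation from release (height h) to the top (height 2r): Mgh = Mg(2r) + (7/10)M·gr.
Thus h_min = 2r + (1+k)r/2 = r(2 + 1.4/2) = 1.2 × 2.7 ≈ 3.24 m.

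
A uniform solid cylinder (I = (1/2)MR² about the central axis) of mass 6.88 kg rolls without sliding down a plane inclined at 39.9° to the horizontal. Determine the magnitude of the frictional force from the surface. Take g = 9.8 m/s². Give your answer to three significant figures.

Here I = (1/2)MR², so the shape factor k = I/(MR²) = 0.5.
Along the incline Mg sinθ − f = Ma, and torque about the center fR = Iα = kMR²(a/R) gives f = kMa.
Combining, a = g sinθ/(1+k) and f = kMa = kMg sinθ/(1+k).
f = 0.5 × 6.88 × 9.8 × sin39.9° / 1.5 ≈ 14.4 N.

f ≈ 14.4 N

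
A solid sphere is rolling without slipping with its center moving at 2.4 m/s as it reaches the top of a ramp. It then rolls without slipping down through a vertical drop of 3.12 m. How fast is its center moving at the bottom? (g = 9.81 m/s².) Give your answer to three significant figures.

v ≈ 7.03 m/s

For this body I = (2/5)MR², i.e. k = I/(MR²) = 0.4.
Since it rolls without slipping, ω = v/R and KE = ½Mv² + ½Iω² = ½(1+k)Mv² = (7/10)Mv².
Conserving energy between top and bottom: (7/10)Mv² = (7/10)Mv₀² + Mgh, hence v² = v₀² + 2gh/(1+k).
v = √(2.4² + 2×9.81×3.12/1.4) = √49.48 ≈ 7.03 m/s.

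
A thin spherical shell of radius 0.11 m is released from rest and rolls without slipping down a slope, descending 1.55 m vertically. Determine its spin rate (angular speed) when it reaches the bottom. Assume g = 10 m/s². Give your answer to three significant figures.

Here I = (2/3)MR², so the shape factor k = I/(MR²) = 2/3.
The rolling condition ω = v/R makes the rotational term ½I(v/R)² = ½kMv², so KE_total = ½(1+k)Mv² = (5/6)Mv².
Energy conservation Mgh = ½(1+k)Mv² gives v = √(2gh/(1+k)) = √(2 × 10 × 1.55 / 1.667) = 4.313 m/s.
Then ω = v/R = 4.313 / 0.11 ≈ 39.2 rad/s.

ω ≈ 39.2 rad/s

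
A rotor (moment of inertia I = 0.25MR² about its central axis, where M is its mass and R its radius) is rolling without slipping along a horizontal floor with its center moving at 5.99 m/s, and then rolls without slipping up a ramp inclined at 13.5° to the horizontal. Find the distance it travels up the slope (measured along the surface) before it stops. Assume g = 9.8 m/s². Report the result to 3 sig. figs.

With I = 0.25MR², the ratio k = I/(MR²) is 0.25.
Pure rolling means v = ωR; then KE = ½Mv² + ½I(v/R)² = ½(1+k)Mv² = (5/8)Mv².
Setting this equal to Mgh gives the vertical rise h = (1+k)v₀²/(2g) = 1.25×5.99²/(2×9.8) = 2.288 m.
The distance along the slope is d = h/sinθ = 2.288/sin13.5° ≈ 9.80 m.

d ≈ 9.80 m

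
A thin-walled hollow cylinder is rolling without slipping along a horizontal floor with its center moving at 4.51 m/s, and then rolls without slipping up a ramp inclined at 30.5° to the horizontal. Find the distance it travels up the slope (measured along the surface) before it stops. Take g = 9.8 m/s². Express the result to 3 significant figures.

d ≈ 4.09 m

With I = MR², the ratio k = I/(MR²) is 1.
Since it rolls without slipping, ω = v/R and KE = ½Mv² + ½Iω² = ½(1+k)Mv² = Mv².
Setting this equal to Mgh gives the vertical rise h = (1+k)v₀²/(2g) = 2×4.51²/(2×9.8) = 2.076 m.
The distance along the slope is d = h/sinθ = 2.076/sin30.5° ≈ 4.09 m.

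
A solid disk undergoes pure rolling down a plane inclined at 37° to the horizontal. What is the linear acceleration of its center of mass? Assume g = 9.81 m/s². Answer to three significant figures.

a ≈ 3.94 m/s²

For this body I = (1/2)MR², i.e. k = I/(MR²) = 0.5.
Newton's second law down the slope: Mg sinθ − f = Ma. The torque equation fR = Iα (with α = a/R) gives f = kMa.
Eliminating f: Mg sinθ = (1+k)Ma, so a = g sinθ/(1+k) = 9.81 × sin37° / 1.5 ≈ 3.94 m/s².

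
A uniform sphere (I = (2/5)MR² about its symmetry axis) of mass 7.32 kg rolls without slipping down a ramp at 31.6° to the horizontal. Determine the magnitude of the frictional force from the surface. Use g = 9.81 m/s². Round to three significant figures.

f ≈ 10.8 N

For this body I = (2/5)MR², i.e. k = I/(MR²) = 0.4.
Newton's second law down the slope: Mg sinθ − f = Ma. The torque equation fR = Iα (with α = a/R) gives f = kMa.
Combining, a = g sinθ/(1+k) and f = kMa = kMg sinθ/(1+k).
f = 0.4 × 7.32 × 9.81 × sin31.6° / 1.4 ≈ 10.8 N.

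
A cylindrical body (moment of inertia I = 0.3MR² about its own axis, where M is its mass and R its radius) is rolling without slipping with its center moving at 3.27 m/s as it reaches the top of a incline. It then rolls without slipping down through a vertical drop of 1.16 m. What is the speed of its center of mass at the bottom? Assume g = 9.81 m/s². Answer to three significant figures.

With I = 0.3MR², the ratio k = I/(MR²) is 0.3.
Pure rolling means v = ωR; then KE = ½Mv² + ½I(v/R)² = ½(1+k)Mv² = (13/20)Mv².
Energy conservation: (13/20)Mv₀² + Mgh = (13/20)Mv², so v² = v₀² + 2gh/(1+k).
v = √(3.27² + 2×9.81×1.16/1.3) = √28.2 ≈ 5.31 m/s.

v ≈ 5.31 m/s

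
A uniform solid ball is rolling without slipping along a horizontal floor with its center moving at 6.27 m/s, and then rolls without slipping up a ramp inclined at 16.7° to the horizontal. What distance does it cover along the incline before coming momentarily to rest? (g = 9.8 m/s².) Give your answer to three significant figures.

d ≈ 9.77 m

For this body I = (2/5)MR², i.e. k = I/(MR²) = 0.4.
Pure rolling means v = ωR; then KE = ½Mv² + ½I(v/R)² = ½(1+k)Mv² = (7/10)Mv².
Setting this equal to Mgh gives the vertical rise h = (1+k)v₀²/(2g) = 1.4×6.27²/(2×9.8) = 2.808 m.
The distance along the slope is d = h/sinθ = 2.808/sin16.7° ≈ 9.77 m.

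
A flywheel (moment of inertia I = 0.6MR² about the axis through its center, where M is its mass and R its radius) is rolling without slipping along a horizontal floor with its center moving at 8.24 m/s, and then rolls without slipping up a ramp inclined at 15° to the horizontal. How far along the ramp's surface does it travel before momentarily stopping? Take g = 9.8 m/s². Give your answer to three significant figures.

d ≈ 21.4 m

Here I = 0.6MR², so the shape factor k = I/(MR²) = 0.6.
Rolling without slipping gives ω = v/R, so the total kinetic energy is ½Mv² + ½Iω² = ½(1+k)Mv² = (4/5)Mv².
Setting this equal to Mgh gives the vertical rise h = (1+k)v₀²/(2g) = 1.6×8.24²/(2×9.8) = 5.543 m.
The distance along the slope is d = h/sinθ = 5.543/sin15° ≈ 21.4 m.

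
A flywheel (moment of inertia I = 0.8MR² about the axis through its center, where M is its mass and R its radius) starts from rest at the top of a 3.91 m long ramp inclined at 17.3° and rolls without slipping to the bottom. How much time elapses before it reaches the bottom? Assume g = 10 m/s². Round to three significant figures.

The moment of inertia is 0.8MR², giving k ≡ I/(MR²) = 0.8.
Along the incline Mg sinθ − f = Ma, and torque about the center fR = Iα = kMR²(a/R) gives f = kMa.
Hence a = g sinθ/(1+k) = 10×sin17.3°/1.8 = 1.652 m/s².
With constant a from rest, t = √(2L/a) = √(2·3.91/1.652) ≈ 2.18 s.

t ≈ 2.18 s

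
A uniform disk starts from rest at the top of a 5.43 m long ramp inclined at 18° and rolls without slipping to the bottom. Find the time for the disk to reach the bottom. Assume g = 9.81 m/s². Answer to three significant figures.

t ≈ 2.32 s

The moment of inertia is (1/2)MR², giving k ≡ I/(MR²) = 0.5.
Along the incline Mg sinθ − f = Ma, and torque about the center fR = Iα = kMR²(a/R) gives f = kMa.
Hence a = g sinθ/(1+k) = 9.81×sin18°/1.5 = 2.021 m/s².
With constant a from rest, t = √(2L/a) = √(2·5.43/2.021) ≈ 2.32 s.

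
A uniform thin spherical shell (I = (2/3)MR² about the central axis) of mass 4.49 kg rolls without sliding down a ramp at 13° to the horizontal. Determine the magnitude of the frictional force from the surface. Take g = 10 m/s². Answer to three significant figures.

For this body I = (2/3)MR², i.e. k = I/(MR²) = 2/3.
Translational: Mg sinθ − f = Ma. Rotational about the CM: fR = Iα = kMRa, so f = kMa.
Combining, a = g sinθ/(1+k) and f = kMa = kMg sinθ/(1+k).
f = (2/3) × 4.49 × 10 × sin13° / 1.667 ≈ 4.04 N.

f ≈ 4.04 N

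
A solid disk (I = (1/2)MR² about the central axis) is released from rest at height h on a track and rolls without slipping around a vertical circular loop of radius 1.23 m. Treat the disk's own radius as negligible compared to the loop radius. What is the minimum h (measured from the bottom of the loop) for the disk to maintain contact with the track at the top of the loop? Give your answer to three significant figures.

h_min ≈ 3.38 m

The moment of inertia is (1/2)MR², giving k ≡ I/(MR²) = 0.5.
At the top of the loop, the minimum-contact condition is Mg = Mv_top²/r, so v_top² = gr.
With ω = v/R, the kinetic energy at speed v is ½(1+k)Mv² = (3/4)Mv².
Energy conservation from release (height h) to the top (height 2r): Mgh = Mg(2r) + (3/4)M·gr.
Thus h_min = 2r + (1+k)r/2 = r(2 + 1.5/2) = 1.23 × 2.75 ≈ 3.38 m.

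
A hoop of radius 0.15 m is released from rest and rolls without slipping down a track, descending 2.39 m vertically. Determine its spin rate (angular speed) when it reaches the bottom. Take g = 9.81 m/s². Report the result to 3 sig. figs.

ω ≈ 32.3 rad/s

The moment of inertia is MR², giving k ≡ I/(MR²) = 1.
The rolling condition ω = v/R makes the rotational term ½I(v/R)² = ½kMv², so KE_total = ½(1+k)Mv² = Mv².
Energy conservation Mgh = ½(1+k)Mv² gives v = √(2gh/(1+k)) = √(2 × 9.81 × 2.39 / 2) = 4.842 m/s.
Then ω = v/R = 4.842 / 0.15 ≈ 32.3 rad/s.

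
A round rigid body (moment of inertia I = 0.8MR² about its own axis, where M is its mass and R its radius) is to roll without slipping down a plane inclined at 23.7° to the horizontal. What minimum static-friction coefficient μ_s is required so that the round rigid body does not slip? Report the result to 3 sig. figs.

The moment of inertia is 0.8MR², giving k ≡ I/(MR²) = 0.8.
Along the incline Mg sinθ − f = Ma, and torque about the center fR = Iα = kMR²(a/R) gives f = kMa.
These give a = g sinθ/(1+k) and the required friction f = kMg sinθ/(1+k).
The normal force is N = Mg cosθ, so μ_min = f/N = k tanθ/(1+k).
μ_min = 0.8 × tan23.7° / 1.8 ≈ 0.195.

μ_min ≈ 0.195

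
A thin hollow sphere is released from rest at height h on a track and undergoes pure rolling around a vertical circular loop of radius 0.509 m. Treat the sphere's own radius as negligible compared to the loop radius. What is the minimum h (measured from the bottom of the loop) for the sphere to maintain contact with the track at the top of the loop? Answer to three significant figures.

h_min ≈ 1.44 m

For this body I = (2/3)MR², i.e. k = I/(MR²) = 2/3.
At the top of the loop, the minimum-contact condition is Mg = Mv_top²/r, so v_top² = gr.
With ω = v/R, the kinetic energy at speed v is ½(1+k)Mv² = (5/6)Mv².
Energy conservation from release (height h) to the top (height 2r): Mgh = Mg(2r) + (5/6)M·gr.
Thus h_min = 2r + (1+k)r/2 = r(2 + 1.667/2) = 0.509 × 2.833 ≈ 1.44 m.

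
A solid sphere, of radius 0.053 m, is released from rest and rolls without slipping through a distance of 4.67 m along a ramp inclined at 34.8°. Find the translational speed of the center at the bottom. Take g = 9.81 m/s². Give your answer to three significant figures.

v ≈ 6.11 m/s

With I = (2/5)MR², the ratio k = I/(MR²) is 0.4.
The rolling condition ω = v/R makes the rotational term ½I(v/R)² = ½kMv², so KE_total = ½(1+k)Mv² = (7/10)Mv².
The vertical drop is h = L sinθ = 4.67 × sin34.8° = 2.665 m.
Energy conservation: Mgh = (7/10)Mv², so v = √(2gh/(1+k)) = √(2 × 9.81 × 2.665 / 1.4) ≈ 6.11 m/s.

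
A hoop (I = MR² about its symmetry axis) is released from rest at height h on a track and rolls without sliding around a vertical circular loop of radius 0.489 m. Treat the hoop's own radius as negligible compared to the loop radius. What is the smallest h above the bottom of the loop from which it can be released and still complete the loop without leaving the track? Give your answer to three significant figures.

The moment of inertia is MR², giving k ≡ I/(MR²) = 1.
At the top of the loop, the minimum-contact condition is Mg = Mv_top²/r, so v_top² = gr.
With ω = v/R, the kinetic energy at speed v is ½(1+k)Mv² = Mv².
Energy conservation from release (height h) to the top (height 2r): Mgh = Mg(2r) + M·gr.
Thus h_min = 2r + (1+k)r/2 = r(2 + 2/2) = 0.489 × 3 ≈ 1.47 m.

h_min ≈ 1.47 m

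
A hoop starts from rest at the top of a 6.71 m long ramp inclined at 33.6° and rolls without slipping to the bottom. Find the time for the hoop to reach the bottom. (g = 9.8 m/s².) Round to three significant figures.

t ≈ 2.22 s

For this body I = MR², i.e. k = I/(MR²) = 1.
Along the incline Mg sinθ − f = Ma, and torque about the center fR = Iα = kMR²(a/R) gives f = kMa.
Hence a = g sinθ/(1+k) = 9.8×sin33.6°/2 = 2.712 m/s².
Starting from rest, L = ½at², so t = √(2L/a) = √(2×6.71/2.712) ≈ 2.22 s.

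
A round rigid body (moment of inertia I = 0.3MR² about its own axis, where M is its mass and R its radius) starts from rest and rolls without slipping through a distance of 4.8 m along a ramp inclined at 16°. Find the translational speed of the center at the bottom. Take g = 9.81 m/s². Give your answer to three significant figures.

v ≈ 4.47 m/s

With I = 0.3MR², the ratio k = I/(MR²) is 0.3.
Rolling without slipping gives ω = v/R, so the total kinetic energy is ½Mv² + ½Iω² = ½(1+k)Mv² = (13/20)Mv².
The vertical drop is h = L sinθ = 4.8 × sin16° = 1.323 m.
Energy conservation: Mgh = (13/20)Mv², so v = √(2gh/(1+k)) = √(2 × 9.81 × 1.323 / 1.3) ≈ 4.47 m/s.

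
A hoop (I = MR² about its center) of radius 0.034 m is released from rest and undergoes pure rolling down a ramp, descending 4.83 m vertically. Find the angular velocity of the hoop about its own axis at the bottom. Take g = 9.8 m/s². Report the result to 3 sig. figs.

With I = MR², the ratio k = I/(MR²) is 1.
The rolling condition ω = v/R makes the rotational term ½I(v/R)² = ½kMv², so KE_total = ½(1+k)Mv² = Mv².
Energy conservation Mgh = ½(1+k)Mv² gives v = √(2gh/(1+k)) = √(2 × 9.8 × 4.83 / 2) = 6.88 m/s.
Then ω = v/R = 6.88 / 0.034 ≈ 202 rad/s.

ω ≈ 202 rad/s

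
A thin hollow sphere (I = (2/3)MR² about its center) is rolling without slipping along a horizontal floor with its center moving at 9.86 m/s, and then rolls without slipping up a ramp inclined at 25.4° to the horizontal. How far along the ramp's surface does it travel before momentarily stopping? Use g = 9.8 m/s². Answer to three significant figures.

d ≈ 19.3 m

Here I = (2/3)MR², so the shape factor k = I/(MR²) = 2/3.
Since it rolls without slipping, ω = v/R and KE = ½Mv² + ½Iω² = ½(1+k)Mv² = (5/6)Mv².
Setting this equal to Mgh gives the vertical rise h = (1+k)v₀²/(2g) = 1.667×9.86²/(2×9.8) = 8.267 m.
The distance along the slope is d = h/sinθ = 8.267/sin25.4° ≈ 19.3 m.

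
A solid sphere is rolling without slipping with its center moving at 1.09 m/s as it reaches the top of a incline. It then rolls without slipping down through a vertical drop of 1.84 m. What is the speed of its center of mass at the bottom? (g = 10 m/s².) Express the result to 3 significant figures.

v ≈ 5.24 m/s

The moment of inertia is (2/5)MR², giving k ≡ I/(MR²) = 0.4.
Rolling without slipping gives ω = v/R, so the total kinetic energy is ½Mv² + ½Iω² = ½(1+k)Mv² = (7/10)Mv².
Energy conservation: (7/10)Mv₀² + Mgh = (7/10)Mv², so v² = v₀² + 2gh/(1+k).
v = √(1.09² + 2×10×1.84/1.4) = √27.47 ≈ 5.24 m/s.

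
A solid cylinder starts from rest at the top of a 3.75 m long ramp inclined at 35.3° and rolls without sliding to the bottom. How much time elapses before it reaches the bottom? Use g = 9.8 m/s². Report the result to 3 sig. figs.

For this body I = (1/2)MR², i.e. k = I/(MR²) = 0.5.
Translational: Mg sinθ − f = Ma. Rotational about the CM: fR = Iα = kMRa, so f = kMa.
Hence a = g sinθ/(1+k) = 9.8×sin35.3°/1.5 = 3.775 m/s².
With constant a from rest, t = √(2L/a) = √(2·3.75/3.775) ≈ 1.41 s.

t ≈ 1.41 s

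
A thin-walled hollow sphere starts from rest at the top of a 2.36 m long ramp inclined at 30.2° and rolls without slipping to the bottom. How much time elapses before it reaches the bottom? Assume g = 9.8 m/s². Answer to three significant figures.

t ≈ 1.26 s

For this body I = (2/3)MR², i.e. k = I/(MR²) = 2/3.
Translational: Mg sinθ − f = Ma. Rotational about the CM: fR = Iα = kMRa, so f = kMa.
Hence a = g sinθ/(1+k) = 9.8×sin30.2°/1.667 = 2.958 m/s².
With constant a from rest, t = √(2L/a) = √(2·2.36/2.958) ≈ 1.26 s.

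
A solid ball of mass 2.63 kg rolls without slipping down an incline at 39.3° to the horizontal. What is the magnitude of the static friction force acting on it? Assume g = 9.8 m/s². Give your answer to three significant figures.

f ≈ 4.66 N

With I = (2/5)MR², the ratio k = I/(MR²) is 0.4.
Translational: Mg sinθ − f = Ma. Rotational about the CM: fR = Iα = kMRa, so f = kMa.
Combining, a = g sinθ/(1+k) and f = kMa = kMg sinθ/(1+k).
f = 0.4 × 2.63 × 9.8 × sin39.3° / 1.4 ≈ 4.66 N.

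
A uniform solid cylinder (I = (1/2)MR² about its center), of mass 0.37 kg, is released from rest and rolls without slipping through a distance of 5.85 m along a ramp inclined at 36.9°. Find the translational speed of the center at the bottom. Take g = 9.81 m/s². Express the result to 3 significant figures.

v ≈ 6.78 m/s

For this body I = (1/2)MR², i.e. k = I/(MR²) = 0.5.
Pure rolling means v = ωR; then KE = ½Mv² + ½I(v/R)² = ½(1+k)Mv² = (3/4)Mv².
The vertical drop is h = L sinθ = 5.85 × sin36.9° = 3.512 m.
Setting Mgh = (3/4)Mv² gives v = √(2gh/(1+k)) = √(2·9.81·3.512/1.5) ≈ 6.78 m/s.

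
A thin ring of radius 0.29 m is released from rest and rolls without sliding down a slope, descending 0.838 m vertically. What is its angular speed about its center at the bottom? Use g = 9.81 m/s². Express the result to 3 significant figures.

The moment of inertia is MR², giving k ≡ I/(MR²) = 1.
Rolling without slipping gives ω = v/R, so the total kinetic energy is ½Mv² + ½Iω² = ½(1+k)Mv² = Mv².
Energy conservation Mgh = ½(1+k)Mv² gives v = √(2gh/(1+k)) = √(2 × 9.81 × 0.838 / 2) = 2.867 m/s.
The angular speed follows from ω = v/R = 2.867/0.29 ≈ 9.89 rad/s.

ω ≈ 9.89 rad/s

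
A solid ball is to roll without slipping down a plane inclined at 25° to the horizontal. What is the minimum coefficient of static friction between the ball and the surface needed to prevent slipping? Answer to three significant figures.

The moment of inertia is (2/5)MR², giving k ≡ I/(MR²) = 0.4.
Newton's second law down the slope: Mg sinθ − f = Ma. The torque equation fR = Iα (with α = a/R) gives f = kMa.
These give a = g sinθ/(1+k) and the required friction f = kMg sinθ/(1+k).
The normal force is N = Mg cosθ, so μ_min = f/N = k tanθ/(1+k).
μ_min = 0.4 × tan25° / 1.4 ≈ 0.133.

μ_min ≈ 0.133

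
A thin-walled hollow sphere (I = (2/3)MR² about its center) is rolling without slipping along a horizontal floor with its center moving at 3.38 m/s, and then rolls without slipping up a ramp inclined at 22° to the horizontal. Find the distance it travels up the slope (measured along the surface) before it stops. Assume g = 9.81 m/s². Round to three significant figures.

d ≈ 2.59 m

Here I = (2/3)MR², so the shape factor k = I/(MR²) = 2/3.
The rolling condition ω = v/R makes the rotational term ½I(v/R)² = ½kMv², so KE_total = ½(1+k)Mv² = (5/6)Mv².
Setting this equal to Mgh gives the vertical rise h = (1+k)v₀²/(2g) = 1.667×3.38²/(2×9.81) = 0.9705 m.
The distance along the slope is d = h/sinθ = 0.9705/sin22° ≈ 2.59 m.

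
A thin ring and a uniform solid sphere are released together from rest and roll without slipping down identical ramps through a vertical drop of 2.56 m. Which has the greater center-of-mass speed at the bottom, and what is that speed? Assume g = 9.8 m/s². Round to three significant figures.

the uniform solid sphere, at v ≈ 5.99 m/s

For rolling without slipping, Mgh = ½(1+k)Mv² where k = I/(MR²), so v = √(2gh/(1+k)).
Thin ring: k = 1, giving v = √(2×9.8×2.56/2) = 5.009 m/s.
Uniform solid sphere: k = 0.4, giving v = √(2×9.8×2.56/1.4) = 5.987 m/s.
The smaller k wins: the uniform solid sphere, at ≈ 5.99 m/s.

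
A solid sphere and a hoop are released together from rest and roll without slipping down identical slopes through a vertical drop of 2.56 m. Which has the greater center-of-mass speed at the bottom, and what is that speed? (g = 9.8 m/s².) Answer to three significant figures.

the solid sphere, at v ≈ 5.99 m/s

For rolling without slipping, Mgh = ½(1+k)Mv² where k = I/(MR²), so v = √(2gh/(1+k)).
Solid sphere: k = 0.4, giving v = √(2×9.8×2.56/1.4) = 5.987 m/s.
Hoop: k = 1, giving v = √(2×9.8×2.56/2) = 5.009 m/s.
The smaller k wins: the solid sphere, at ≈ 5.99 m/s.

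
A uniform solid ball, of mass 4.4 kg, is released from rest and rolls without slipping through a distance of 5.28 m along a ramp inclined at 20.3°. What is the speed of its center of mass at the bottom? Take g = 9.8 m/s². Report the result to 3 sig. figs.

For this body I = (2/5)MR², i.e. k = I/(MR²) = 0.4.
The rolling condition ω = v/R makes the rotational term ½I(v/R)² = ½kMv², so KE_total = ½(1+k)Mv² = (7/10)Mv².
The vertical drop is h = L sinθ = 5.28 × sin20.3° = 1.832 m.
Setting Mgh = (7/10)Mv² gives v = √(2gh/(1+k)) = √(2·9.8·1.832/1.4) ≈ 5.06 m/s.

v ≈ 5.06 m/s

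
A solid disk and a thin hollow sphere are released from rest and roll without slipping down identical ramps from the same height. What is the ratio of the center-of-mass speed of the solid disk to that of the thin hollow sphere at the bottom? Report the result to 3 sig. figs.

v_ratio ≈ 1.05

Each satisfies Mgh = ½(1+k)Mv² with k = I/(MR²), so v ∝ 1/√(1+k).
For the solid disk k = 0.5; for the thin hollow sphere k = 2/3.
v₁/v₂ = √((1+k₂)/(1+k₁)) = √(1.667/1.5) ≈ 1.05.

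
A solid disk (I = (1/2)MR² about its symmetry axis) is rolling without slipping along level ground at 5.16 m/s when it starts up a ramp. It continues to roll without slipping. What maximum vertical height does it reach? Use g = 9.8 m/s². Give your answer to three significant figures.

h ≈ 2.04 m

The moment of inertia is (1/2)MR², giving k ≡ I/(MR²) = 0.5.
Rolling without slipping gives ω = v/R, so the total kinetic energy is ½Mv² + ½Iω² = ½(1+k)Mv² = (3/4)Mv².
At the top the kinetic energy is zero, so (3/4)Mv₀² = Mgh.
Thus h = (1+k)v₀²/(2g) = 1.5 × 5.16² / (2 × 9.8) ≈ 2.04 m.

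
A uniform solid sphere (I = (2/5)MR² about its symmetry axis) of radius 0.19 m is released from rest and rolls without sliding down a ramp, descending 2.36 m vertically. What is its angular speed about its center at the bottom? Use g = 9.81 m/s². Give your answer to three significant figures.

The moment of inertia is (2/5)MR², giving k ≡ I/(MR²) = 0.4.
The rolling condition ω = v/R makes the rotational term ½I(v/R)² = ½kMv², so KE_total = ½(1+k)Mv² = (7/10)Mv².
Energy conservation Mgh = ½(1+k)Mv² gives v = √(2gh/(1+k)) = √(2 × 9.81 × 2.36 / 1.4) = 5.751 m/s.
The angular speed follows from ω = v/R = 5.751/0.19 ≈ 30.3 rad/s.

ω ≈ 30.3 rad/s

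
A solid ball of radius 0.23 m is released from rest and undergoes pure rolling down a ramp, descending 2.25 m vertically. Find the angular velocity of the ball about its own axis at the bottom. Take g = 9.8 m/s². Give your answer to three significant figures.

ω ≈ 24.4 rad/s

Here I = (2/5)MR², so the shape factor k = I/(MR²) = 0.4.
Pure rolling means v = ωR; then KE = ½Mv² + ½I(v/R)² = ½(1+k)Mv² = (7/10)Mv².
Energy conservation Mgh = ½(1+k)Mv² gives v = √(2gh/(1+k)) = √(2 × 9.8 × 2.25 / 1.4) = 5.612 m/s.
Then ω = v/R = 5.612 / 0.23 ≈ 24.4 rad/s.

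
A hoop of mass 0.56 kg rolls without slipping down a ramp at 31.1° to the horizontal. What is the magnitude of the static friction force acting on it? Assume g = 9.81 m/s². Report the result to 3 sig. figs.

The moment of inertia is MR², giving k ≡ I/(MR²) = 1.
Translational: Mg sinθ − f = Ma. Rotational about the CM: fR = Iα = kMRa, so f = kMa.
Combining, a = g sinθ/(1+k) and f = kMa = kMg sinθ/(1+k).
f = 1 × 0.56 × 9.81 × sin31.1° / 2 ≈ 1.42 N.

f ≈ 1.42 N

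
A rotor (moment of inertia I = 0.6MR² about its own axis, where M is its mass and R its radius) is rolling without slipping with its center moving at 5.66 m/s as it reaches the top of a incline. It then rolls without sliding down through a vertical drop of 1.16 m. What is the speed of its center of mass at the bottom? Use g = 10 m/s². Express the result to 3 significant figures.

The moment of inertia is 0.6MR², giving k ≡ I/(MR²) = 0.6.
Since it rolls without slipping, ω = v/R and KE = ½Mv² + ½Iω² = ½(1+k)Mv² = (4/5)Mv².
Energy conservation: (4/5)Mv₀² + Mgh = (4/5)Mv², so v² = v₀² + 2gh/(1+k).
v = √(5.66² + 2×10×1.16/1.6) = √46.54 ≈ 6.82 m/s.

v ≈ 6.82 m/s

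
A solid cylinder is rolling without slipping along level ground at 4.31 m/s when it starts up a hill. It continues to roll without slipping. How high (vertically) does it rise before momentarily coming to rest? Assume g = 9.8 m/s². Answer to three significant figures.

h ≈ 1.42 m

The moment of inertia is (1/2)MR², giving k ≡ I/(MR²) = 0.5.
The rolling condition ω = v/R makes the rotational term ½I(v/R)² = ½kMv², so KE_total = ½(1+k)Mv² = (3/4)Mv².
All of this converts to potential energy at the highest point: (3/4)Mv₀² = Mgh.
Thus h = (1+k)v₀²/(2g) = 1.5 × 4.31² / (2 × 9.8) ≈ 1.42 m.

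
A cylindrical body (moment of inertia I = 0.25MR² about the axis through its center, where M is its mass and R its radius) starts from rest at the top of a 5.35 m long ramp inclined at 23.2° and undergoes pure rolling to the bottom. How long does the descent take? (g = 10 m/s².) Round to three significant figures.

With I = 0.25MR², the ratio k = I/(MR²) is 0.25.
Translational: Mg sinθ − f = Ma. Rotational about the CM: fR = Iα = kMRa, so f = kMa.
Hence a = g sinθ/(1+k) = 10×sin23.2°/1.25 = 3.152 m/s².
Starting from rest, L = ½at², so t = √(2L/a) = √(2×5.35/3.152) ≈ 1.84 s.

t ≈ 1.84 s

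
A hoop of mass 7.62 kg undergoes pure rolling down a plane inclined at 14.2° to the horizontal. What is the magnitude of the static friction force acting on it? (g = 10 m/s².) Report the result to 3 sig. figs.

The moment of inertia is MR², giving k ≡ I/(MR²) = 1.
Newton's second law down the slope: Mg sinθ − f = Ma. The torque equation fR = Iα (with α = a/R) gives f = kMa.
Combining, a = g sinθ/(1+k) and f = kMa = kMg sinθ/(1+k).
f = 1 × 7.62 × 10 × sin14.2° / 2 ≈ 9.35 N.

f ≈ 9.35 N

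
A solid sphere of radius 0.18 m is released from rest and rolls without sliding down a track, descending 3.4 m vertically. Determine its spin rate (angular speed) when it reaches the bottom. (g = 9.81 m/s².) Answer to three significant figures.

The moment of inertia is (2/5)MR², giving k ≡ I/(MR²) = 0.4.
Rolling without slipping gives ω = v/R, so the total kinetic energy is ½Mv² + ½Iω² = ½(1+k)Mv² = (7/10)Mv².
Energy conservation Mgh = ½(1+k)Mv² gives v = √(2gh/(1+k)) = √(2 × 9.81 × 3.4 / 1.4) = 6.903 m/s.
Then ω = v/R = 6.903 / 0.18 ≈ 38.3 rad/s.

ω ≈ 38.3 rad/s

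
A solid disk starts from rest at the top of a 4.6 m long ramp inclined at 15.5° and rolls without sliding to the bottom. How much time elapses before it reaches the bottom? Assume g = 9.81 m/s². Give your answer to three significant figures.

t ≈ 2.29 s

For this body I = (1/2)MR², i.e. k = I/(MR²) = 0.5.
Translational: Mg sinθ − f = Ma. Rotational about the CM: fR = Iα = kMRa, so f = kMa.
Hence a = g sinθ/(1+k) = 9.81×sin15.5°/1.5 = 1.748 m/s².
With constant a from rest, t = √(2L/a) = √(2·4.6/1.748) ≈ 2.29 s.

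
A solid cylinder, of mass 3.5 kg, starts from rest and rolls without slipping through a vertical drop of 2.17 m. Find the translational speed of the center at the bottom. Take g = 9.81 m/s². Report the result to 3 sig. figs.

For this body I = (1/2)MR², i.e. k = I/(MR²) = 0.5.
Pure rolling means v = ωR; then KE = ½Mv² + ½I(v/R)² = ½(1+k)Mv² = (3/4)Mv².
Energy conservation: Mgh = (3/4)Mv², so v = √(2gh/(1+k)) = √(2 × 9.81 × 2.17 / 1.5) ≈ 5.33 m/s.

v ≈ 5.33 m/s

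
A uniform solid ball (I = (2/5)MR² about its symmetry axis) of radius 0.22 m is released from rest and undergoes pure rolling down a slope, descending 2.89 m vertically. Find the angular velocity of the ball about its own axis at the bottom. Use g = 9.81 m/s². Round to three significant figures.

With I = (2/5)MR², the ratio k = I/(MR²) is 0.4.
The rolling condition ω = v/R makes the rotational term ½I(v/R)² = ½kMv², so KE_total = ½(1+k)Mv² = (7/10)Mv².
Energy conservation Mgh = ½(1+k)Mv² gives v = √(2gh/(1+k)) = √(2 × 9.81 × 2.89 / 1.4) = 6.364 m/s.
Then ω = v/R = 6.364 / 0.22 ≈ 28.9 rad/s.

ω ≈ 28.9 rad/s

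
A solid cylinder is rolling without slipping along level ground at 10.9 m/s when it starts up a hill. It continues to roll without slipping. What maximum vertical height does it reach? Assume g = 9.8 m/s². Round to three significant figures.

h ≈ 9.09 m

For this body I = (1/2)MR², i.e. k = I/(MR²) = 0.5.
Since it rolls without slipping, ω = v/R and KE = ½Mv² + ½Iω² = ½(1+k)Mv² = (3/4)Mv².
At the top the kinetic energy is zero, so (3/4)Mv₀² = Mgh.
Thus h = (1+k)v₀²/(2g) = 1.5 × 10.9² / (2 × 9.8) ≈ 9.09 m.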